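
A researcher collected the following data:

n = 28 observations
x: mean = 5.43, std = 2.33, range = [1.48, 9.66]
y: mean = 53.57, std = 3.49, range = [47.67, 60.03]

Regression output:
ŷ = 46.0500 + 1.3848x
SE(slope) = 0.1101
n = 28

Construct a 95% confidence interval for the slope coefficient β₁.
The 95% CI for β₁ is (1.1585, 1.6111)

Confidence interval for the slope:

The 95% CI for β₁ is: β̂₁ ± t*(α/2, n-2) × SE(β̂₁)

Step 1: Find critical t-value
- Confidence level = 0.95
- Degrees of freedom = n - 2 = 28 - 2 = 26
- t*(α/2, 26) = 2.0555

Step 2: Calculate margin of error
Margin = 2.0555 × 0.1101 = 0.2263

Step 3: Construct interval
CI = 1.3848 ± 0.2263
CI = (1.1585, 1.6111)

Interpretation: each one-unit increase in x is associated with a change in mean y of between 1.1585 and 1.6111, with 95% confidence.
Both endpoints are positive, so the data support a genuinely positive slope at this confidence level.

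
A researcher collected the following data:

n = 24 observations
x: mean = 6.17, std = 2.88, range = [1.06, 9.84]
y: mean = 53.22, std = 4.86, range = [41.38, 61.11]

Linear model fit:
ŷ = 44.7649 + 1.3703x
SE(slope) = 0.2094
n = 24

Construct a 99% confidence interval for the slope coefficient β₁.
The 99% CI for β₁ is (0.7800, 1.9606)

Confidence interval for the slope:

The 99% CI for β₁ is: β̂₁ ± t*(α/2, n-2) × SE(β̂₁)

Step 1: Find critical t-value
- Confidence level = 0.99
- Degrees of freedom = n - 2 = 24 - 2 = 22
- t*(α/2, 22) = 2.8188

Step 2: Calculate margin of error
Margin = 2.8188 × 0.2094 = 0.5903

Step 3: Construct interval
CI = 1.3703 ± 0.5903
CI = (0.7800, 1.9606)

Interpretation: intervals built this way capture the true β₁ in 99% of repeated samples; here the plausible range for the per-unit effect of x on y is 0.7800 to 1.9606.
Both endpoints are positive, so the data support a genuinely positive slope at this confidence level.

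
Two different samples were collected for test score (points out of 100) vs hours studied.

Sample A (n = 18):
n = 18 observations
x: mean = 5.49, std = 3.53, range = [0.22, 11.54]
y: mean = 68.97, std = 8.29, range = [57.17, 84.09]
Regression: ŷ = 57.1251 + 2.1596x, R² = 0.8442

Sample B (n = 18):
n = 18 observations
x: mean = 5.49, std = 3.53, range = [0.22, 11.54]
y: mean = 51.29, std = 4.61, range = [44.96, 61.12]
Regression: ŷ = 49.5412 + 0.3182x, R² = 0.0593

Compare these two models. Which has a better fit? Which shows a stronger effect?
Model A has the better fit (R² = 0.8442 vs 0.0593). Model A shows the stronger effect (|β₁| = 2.1596 vs 0.3182).

Model Comparison:

Which explains more variance? (R²)
- Model A: R² = 0.8442 → 84.42% of variance in test score explained
- Model B: R² = 0.0593 → 5.93% of variance in test score explained
- 0.8442 > 0.0593 → Model A has the better fit

Effect size (slope magnitude):
- Model A: β₁ = 2.1596 → predicted test score rises 2.1596 points per additional hour of study time
- Model B: β₁ = 0.3182 → predicted test score rises 0.3182 points per additional hour of study time
- |2.1596| > |0.3182| → Model A shows the stronger marginal effect

Note: A steeper slope doesn't make a better model if the scatter around the line is large.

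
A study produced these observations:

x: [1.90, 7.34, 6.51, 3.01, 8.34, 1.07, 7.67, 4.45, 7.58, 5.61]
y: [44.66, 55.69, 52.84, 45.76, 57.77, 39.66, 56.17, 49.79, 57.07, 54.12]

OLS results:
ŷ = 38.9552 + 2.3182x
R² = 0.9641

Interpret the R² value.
R² = 0.9641 means 96.41% of the variation in y is explained by the linear relationship with x. This indicates a strong fit.

R² = 1 − SS_res/SS_tot compares the residual scatter to the total scatter of y about its mean.

Here R² = 0.9641:
- Explained: 96.41% of the variation in y
- Unexplained (residual): 100% − 96.41% = 3.59%
- Rule of thumb (below 0.3 weak; 0.3 to below 0.7 moderate; 0.7 and above strong) → strong

Note: R² says nothing about causation, and a high R² does not by itself mean the linear form is appropriate — check the residuals.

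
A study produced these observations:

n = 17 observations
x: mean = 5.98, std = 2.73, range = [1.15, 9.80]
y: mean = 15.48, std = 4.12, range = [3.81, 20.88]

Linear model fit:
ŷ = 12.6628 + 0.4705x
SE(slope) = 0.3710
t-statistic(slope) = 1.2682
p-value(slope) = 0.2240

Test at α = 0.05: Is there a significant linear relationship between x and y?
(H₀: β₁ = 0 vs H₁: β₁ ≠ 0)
Fail to reject H₀: p-value = 0.2240 ≥ α = 0.05. The linear relationship is not significant at the 5% level.

Hypothesis test for the slope coefficient:

H₀: β₁ = 0 (no linear relationship)
H₁: β₁ ≠ 0 (linear relationship exists)

Test statistic: t = β̂₁ / SE(β̂₁) = 0.4705 / 0.3710 = 1.2682

p = 0.2240: how often a slope estimate this far from 0 (in SE units) would arise by chance if β₁ were truly 0.

Decision rule: reject H₀ if p-value < α.
p-value = 0.2240 ≥ α = 0.05 → fail to reject H₀.

Conclusion: the linear association between x and y is not significant at the 5% level.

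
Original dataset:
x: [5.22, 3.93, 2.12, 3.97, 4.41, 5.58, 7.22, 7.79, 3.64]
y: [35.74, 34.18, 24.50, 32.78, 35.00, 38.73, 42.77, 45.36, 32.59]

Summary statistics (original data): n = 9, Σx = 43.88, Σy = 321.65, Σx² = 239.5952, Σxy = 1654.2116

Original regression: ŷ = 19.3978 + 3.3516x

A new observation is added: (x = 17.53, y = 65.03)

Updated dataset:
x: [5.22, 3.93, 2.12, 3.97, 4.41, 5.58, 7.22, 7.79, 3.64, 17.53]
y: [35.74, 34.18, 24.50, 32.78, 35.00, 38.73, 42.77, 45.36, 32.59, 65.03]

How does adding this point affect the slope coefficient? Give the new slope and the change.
The slope changes from 3.3516 to 2.4714 (change of -0.8802, or -26.3%).

The new point has HIGH LEVERAGE: x = 17.53 is far from the original mean x̄ = 43.88/9 ≈ 4.88 (original range [2.12, 7.79]).

Step 1: Update the sums with the new point (n goes from 9 to 10)
Σx  = 43.88 + 17.53 = 61.41
Σy  = 321.65 + 65.03 = 386.68
Σx² = 239.5952 + 17.53² = 239.5952 + 307.3009 = 546.8961
Σxy = 1654.2116 + 17.53×65.03 = 1654.2116 + 1139.9759 = 2794.1875

Step 2: Recompute the slope with b₁ = (nΣxy − ΣxΣy) / (nΣx² − (Σx)²)
Numerator   = 10×2794.1875 − 61.41×386.68 = 27941.8750 − 23746.0188 = 4195.8562
Denominator = 10×546.8961 − 61.41² = 5468.9610 − 3771.1881 = 1697.7729
b₁(new) = 4195.8562 / 1697.7729 = 2.4714

(Same formula on the original sums: (9×1654.2116 − 43.88×321.65) / (9×239.5952 − 43.88²) = 773.9024 / 230.9024 = 3.3516, matching the given fit.)

Step 3: Change in slope
Δβ₁ = 2.4714 − 3.3516 = -0.8802
Relative change = -0.8802 / 3.3516 × 100% = -26.3%
→ the slope decreases when the point is added.

Because the point sits below the extension of the original line at a high-leverage x, it tilts the fit down.
In practice: investigate whether it comes from the same population as the rest of the sample; refit with and without it and report both if conclusions differ.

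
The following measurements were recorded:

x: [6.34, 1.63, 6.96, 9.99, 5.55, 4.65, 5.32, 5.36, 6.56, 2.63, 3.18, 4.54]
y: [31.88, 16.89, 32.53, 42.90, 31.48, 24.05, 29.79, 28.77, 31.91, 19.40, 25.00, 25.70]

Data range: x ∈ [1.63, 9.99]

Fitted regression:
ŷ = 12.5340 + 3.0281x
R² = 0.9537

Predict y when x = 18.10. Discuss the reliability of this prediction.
The equation gives ŷ = 67.3426; however x = 18.10 is 8.11 units above the observed range, so this extrapolated value should not be trusted.

Prediction calculation:
ŷ = 12.5340 + 3.0281 × 18.10
ŷ = 67.3426

Reliability:
- Data range: x ∈ [1.63, 9.99]
- Prediction point: x = 18.10 is 8.11 units above the observed range → this is EXTRAPOLATION, not interpolation

Why that matters here:
- R² describes fit only over the sampled x values; it says nothing about behaviour beyond them
- The standard error of prediction grows with (x − x̄)², and x = 18.10 is far from x̄ = 5.23
- There are no observations near this x to validate the fitted line there

A defensible statement: 'if the linear trend continued to x = 18.10, y would be about 67.3426' — the premise is untested.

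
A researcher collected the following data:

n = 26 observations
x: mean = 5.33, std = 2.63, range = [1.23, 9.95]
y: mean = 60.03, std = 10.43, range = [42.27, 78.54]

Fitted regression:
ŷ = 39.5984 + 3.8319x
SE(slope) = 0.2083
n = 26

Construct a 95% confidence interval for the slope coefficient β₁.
The 95% CI for β₁ is (3.4020, 4.2618)

Confidence interval for the slope:

The 95% CI for β₁ is: β̂₁ ± t*(α/2, n-2) × SE(β̂₁)

Step 1: Find critical t-value
- Confidence level = 0.95
- Degrees of freedom = n - 2 = 26 - 2 = 24
- t*(α/2, 24) = 2.0639

Step 2: Calculate margin of error
Margin = 2.0639 × 0.2083 = 0.4299

Step 3: Construct interval
CI = 3.8319 ± 0.4299
CI = (3.4020, 4.2618)

Interpretation: intervals built this way capture the true β₁ in 95% of repeated samples; here the plausible range for the per-unit effect of x on y is 3.4020 to 4.2618.
Since 0 is outside the interval, a two-sided test at α = 0.05 would reject H₀: β₁ = 0.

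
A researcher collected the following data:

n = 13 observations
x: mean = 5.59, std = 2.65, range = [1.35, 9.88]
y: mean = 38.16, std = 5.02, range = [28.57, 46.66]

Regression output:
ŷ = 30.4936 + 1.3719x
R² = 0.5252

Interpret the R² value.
The model explains 52.52% of the variance in y (R² = 0.5252), leaving 47.48% unexplained; the fit is moderate.

R² (coefficient of determination) measures the proportion of variance in y explained by the regression model.

Here R² = 0.5252:
- Explained: 52.52% of the variation in y
- Unexplained (residual): 100% − 52.52% = 47.48%
- Rule of thumb (below 0.3 weak; 0.3 to below 0.7 moderate; 0.7 and above strong) → moderate

Note: R² says nothing about causation, and a high R² does not by itself mean the linear form is appropriate — check the residuals.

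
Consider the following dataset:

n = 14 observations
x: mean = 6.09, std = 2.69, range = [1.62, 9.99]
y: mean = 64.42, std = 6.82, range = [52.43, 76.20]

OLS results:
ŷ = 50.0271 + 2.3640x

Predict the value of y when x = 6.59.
ŷ = 65.6059

To predict y for x = 6.59, substitute into the regression equation:

ŷ = 50.0271 + 2.3640 × 6.59
ŷ = 50.0271 + 15.5788
ŷ = 65.6059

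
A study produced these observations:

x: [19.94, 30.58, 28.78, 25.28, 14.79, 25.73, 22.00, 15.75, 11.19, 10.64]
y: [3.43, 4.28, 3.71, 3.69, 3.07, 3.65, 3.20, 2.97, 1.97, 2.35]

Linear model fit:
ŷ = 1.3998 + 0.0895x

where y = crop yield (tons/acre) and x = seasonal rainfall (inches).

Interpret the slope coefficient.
For each additional inch of rainfall, predicted crop yield increases by approximately 0.0895 tons/acre.

β₁ = 0.0895 is the change in predicted crop yield (tons/acre) per additional inch of rainfall.

Interpretation:
- Rainfall up by 1 inch → predicted crop yield increases by 0.0895 tons/acre
- This is a linear approximation: the same per-unit change is assumed across the whole observed x range
- The sign (+) gives the direction; the magnitude 0.0895 gives the size of the effect per inch

(β₀ = 1.3998 is the fitted value at x = 0 and is not part of the slope interpretation.)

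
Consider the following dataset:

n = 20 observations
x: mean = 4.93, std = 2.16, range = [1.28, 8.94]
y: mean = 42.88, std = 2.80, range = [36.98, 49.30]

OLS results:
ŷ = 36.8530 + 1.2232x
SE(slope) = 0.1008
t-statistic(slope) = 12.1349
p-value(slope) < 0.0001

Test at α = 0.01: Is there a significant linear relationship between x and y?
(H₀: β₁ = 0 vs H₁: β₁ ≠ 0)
Since p-value < 0.0001 < α = 0.01, reject H₀ — the slope is significantly different from 0.

Hypothesis test for the slope coefficient:

H₀: β₁ = 0 (no linear relationship)
H₁: β₁ ≠ 0 (linear relationship exists)

Test statistic: t = β̂₁ / SE(β̂₁) = 1.2232 / 0.1008 = 12.1349

p < 0.0001: how often a slope estimate this far from 0 (in SE units) would arise by chance if β₁ were truly 0.

Decision rule: reject H₀ if p-value < α.
p-value < 0.0001 < α = 0.01 → reject H₀.

At α = 0.01 the data do provide convincing evidence of a nonzero slope.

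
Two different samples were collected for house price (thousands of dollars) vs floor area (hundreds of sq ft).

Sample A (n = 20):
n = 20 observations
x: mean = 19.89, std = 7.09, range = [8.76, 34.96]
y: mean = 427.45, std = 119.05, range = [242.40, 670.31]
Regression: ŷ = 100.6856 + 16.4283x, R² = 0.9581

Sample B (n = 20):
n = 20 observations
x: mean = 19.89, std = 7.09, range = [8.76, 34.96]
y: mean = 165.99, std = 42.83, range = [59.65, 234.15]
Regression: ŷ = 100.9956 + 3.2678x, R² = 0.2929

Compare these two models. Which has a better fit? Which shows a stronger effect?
Model A has the better fit (R² = 0.9581 vs 0.2929). Model A shows the stronger effect (|β₁| = 16.4283 vs 3.2678).

Model Comparison:

Goodness of fit (R²):
- Model A: R² = 0.9581 → 95.81% of variance in house price explained
- Model B: R² = 0.2929 → 29.29% of variance in house price explained
- 0.9581 > 0.2929 → Model A has the better fit

Strength of effect — compare |β₁|:
- Model A: β₁ = 16.4283 → predicted house price rises 16.4283 thousand dollars per additional hundred sq ft of floor area
- Model B: β₁ = 3.2678 → predicted house price rises 3.2678 thousand dollars per additional hundred sq ft of floor area
- |16.4283| > |3.2678| → Model A shows the stronger marginal effect

Notes:
- A steeper slope doesn't make a better model if the scatter around the line is large.
- A better fit (higher R²) doesn't necessarily mean a more important relationship.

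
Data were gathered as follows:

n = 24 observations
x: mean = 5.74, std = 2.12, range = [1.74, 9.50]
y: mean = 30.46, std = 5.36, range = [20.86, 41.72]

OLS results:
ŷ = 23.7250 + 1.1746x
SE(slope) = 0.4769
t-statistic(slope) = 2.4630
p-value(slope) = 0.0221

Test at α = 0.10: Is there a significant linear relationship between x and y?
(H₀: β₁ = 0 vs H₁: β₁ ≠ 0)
Reject H₀: p-value = 0.0221 < α = 0.10. The linear relationship is significant at the 10% level.

Hypothesis test for the slope coefficient:

H₀: β₁ = 0 (no linear relationship)
H₁: β₁ ≠ 0 (linear relationship exists)

Test statistic: t = β̂₁ / SE(β̂₁) = 1.1746 / 0.4769 = 2.4630

With df = 22, the two-sided p-value for |t| = 2.4630 is 0.0221.

Decision rule: reject H₀ if p-value < α.
p-value = 0.0221 < α = 0.10 → reject H₀.

At α = 0.10 the data do provide convincing evidence of a nonzero slope.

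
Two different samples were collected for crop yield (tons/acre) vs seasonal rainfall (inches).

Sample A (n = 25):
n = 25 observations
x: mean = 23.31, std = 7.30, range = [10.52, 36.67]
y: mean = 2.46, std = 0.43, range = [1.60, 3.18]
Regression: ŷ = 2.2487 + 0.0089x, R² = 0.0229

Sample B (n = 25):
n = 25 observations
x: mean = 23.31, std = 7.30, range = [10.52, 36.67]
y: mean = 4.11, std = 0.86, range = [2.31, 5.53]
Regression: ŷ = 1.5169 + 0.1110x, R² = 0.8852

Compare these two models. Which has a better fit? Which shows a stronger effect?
Model B has the better fit (R² = 0.8852 vs 0.0229). Model B shows the stronger effect (|β₁| = 0.1110 vs 0.0089).

Model Comparison:

Which explains more variance? (R²)
- Model A: R² = 0.0229 → 2.29% of variance in crop yield explained
- Model B: R² = 0.8852 → 88.52% of variance in crop yield explained
- 0.8852 > 0.0229 → Model B has the better fit

Effect size (slope magnitude):
- Model A: β₁ = 0.0089 → predicted crop yield rises 0.0089 tons/acre per additional inch of rainfall
- Model B: β₁ = 0.1110 → predicted crop yield rises 0.1110 tons/acre per additional inch of rainfall
- |0.0089| < |0.1110| → Model B shows the stronger marginal effect

Note: The two samples could reflect different populations, time periods, or measurement quality.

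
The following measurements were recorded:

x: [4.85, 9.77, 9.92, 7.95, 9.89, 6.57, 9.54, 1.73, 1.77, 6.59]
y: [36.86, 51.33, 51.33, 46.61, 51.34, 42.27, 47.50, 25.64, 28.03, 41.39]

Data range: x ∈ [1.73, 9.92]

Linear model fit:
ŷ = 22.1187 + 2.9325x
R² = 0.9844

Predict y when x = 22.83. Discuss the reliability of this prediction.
The equation gives ŷ = 89.0677; however x = 22.83 is 12.91 units above the observed range, so this extrapolated value should not be trusted.

Prediction calculation:
ŷ = 22.1187 + 2.9325 × 22.83
ŷ = 89.0677

Reliability:
- Data range: x ∈ [1.73, 9.92]
- Prediction point: x = 22.83 is 12.91 units above the observed range → this is EXTRAPOLATION, not interpolation

Why that matters here:
- There are no observations near this x to validate the fitted line there
- Real relationships often flatten, saturate, or turn nonlinear at extremes

The R² = 0.9844 only validates the fit within [1.73, 9.92]; treat ŷ = 89.0677 with caution.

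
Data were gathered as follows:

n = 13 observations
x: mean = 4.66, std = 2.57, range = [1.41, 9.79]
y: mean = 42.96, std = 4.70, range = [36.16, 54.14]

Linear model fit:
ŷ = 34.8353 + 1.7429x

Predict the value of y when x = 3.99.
ŷ = 41.7895

x = 3.99 lies inside the observed range [1.41, 9.79], so the fitted equation applies directly:

ŷ = 34.8353 + 1.7429 × 3.99
ŷ = 34.8353 + 6.9542
ŷ = 41.7895

This is the fitted mean response at that x — an individual observation would come with a wider prediction interval.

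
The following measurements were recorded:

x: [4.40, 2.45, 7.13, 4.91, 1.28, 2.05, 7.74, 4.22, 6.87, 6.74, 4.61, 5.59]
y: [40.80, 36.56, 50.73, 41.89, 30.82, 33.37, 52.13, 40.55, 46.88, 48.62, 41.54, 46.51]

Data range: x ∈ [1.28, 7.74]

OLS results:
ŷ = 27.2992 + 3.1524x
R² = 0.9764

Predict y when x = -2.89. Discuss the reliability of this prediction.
The equation gives ŷ = 18.1888; however x = -2.89 is 4.17 units below the observed range, so this extrapolated value should not be trusted.

Prediction calculation:
ŷ = 27.2992 + 3.1524 × (-2.89)
ŷ = 18.1888

Reliability:
- Data range: x ∈ [1.28, 7.74]
- Prediction point: x = -2.89 is 4.17 units below the observed range → this is EXTRAPOLATION, not interpolation

Why that matters here:
- Real relationships often flatten, saturate, or turn nonlinear at extremes
- R² describes fit only over the sampled x values; it says nothing about behaviour beyond them
- There are no observations near this x to validate the fitted line there

A defensible statement: 'if the linear trend continued to x = -2.89, y would be about 18.1888' — the premise is untested.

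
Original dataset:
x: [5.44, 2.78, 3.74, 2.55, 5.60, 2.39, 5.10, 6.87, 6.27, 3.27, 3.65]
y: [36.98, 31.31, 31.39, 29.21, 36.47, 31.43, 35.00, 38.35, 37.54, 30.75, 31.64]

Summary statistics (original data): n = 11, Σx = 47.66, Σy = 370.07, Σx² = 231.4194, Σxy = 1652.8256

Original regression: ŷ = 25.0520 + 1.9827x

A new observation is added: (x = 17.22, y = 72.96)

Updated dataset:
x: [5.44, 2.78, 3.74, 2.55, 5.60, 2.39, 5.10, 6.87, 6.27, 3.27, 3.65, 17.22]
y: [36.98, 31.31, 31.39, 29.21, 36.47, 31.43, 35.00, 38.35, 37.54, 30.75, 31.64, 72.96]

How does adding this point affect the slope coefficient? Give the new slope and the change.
Adding the point moves β₁ from 1.9827 to 2.9006, i.e. it increases by 0.9179 (+46.3%).

x = 17.22 lies well outside the original x-range [2.39, 6.87] (x̄ ≈ 4.33), so this observation has high leverage and can move the slope substantially.

Step 1: Update the sums with the new point (n goes from 11 to 12)
Σx  = 47.66 + 17.22 = 64.88
Σy  = 370.07 + 72.96 = 443.03
Σx² = 231.4194 + 17.22² = 231.4194 + 296.5284 = 527.9478
Σxy = 1652.8256 + 17.22×72.96 = 1652.8256 + 1256.3712 = 2909.1968

Step 2: Recompute the slope with b₁ = (nΣxy − ΣxΣy) / (nΣx² − (Σx)²)
Numerator   = 12×2909.1968 − 64.88×443.03 = 34910.3616 − 28743.7864 = 6166.5752
Denominator = 12×527.9478 − 64.88² = 6335.3736 − 4209.4144 = 2125.9592
b₁(new) = 6166.5752 / 2125.9592 = 2.9006

(Same formula on the original sums: (11×1652.8256 − 47.66×370.07) / (11×231.4194 − 47.66²) = 543.5454 / 274.1378 = 1.9827, matching the given fit.)

Step 3: Change in slope
Δβ₁ = 2.9006 − 1.9827 = +0.9179
Relative change = +0.9179 / 1.9827 × 100% = +46.3%
→ the slope increases when the point is added.

A high-leverage point only changes the slope if it is off the original line; here y = 72.96 is above the original trend, so the slope increases.
In practice: examine leverage (hᵢ) and Cook's distance rather than deleting it automatically; investigate whether it comes from the same population as the rest of the sample.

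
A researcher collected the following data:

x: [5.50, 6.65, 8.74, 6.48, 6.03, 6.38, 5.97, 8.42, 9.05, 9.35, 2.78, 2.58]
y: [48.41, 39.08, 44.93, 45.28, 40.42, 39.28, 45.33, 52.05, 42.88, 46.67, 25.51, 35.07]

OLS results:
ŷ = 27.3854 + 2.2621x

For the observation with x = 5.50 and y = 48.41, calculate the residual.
Residual = 8.5830

The residual is the difference between the actual value and the predicted value:

Residual = y - ŷ

Step 1: Calculate predicted value
ŷ = 27.3854 + 2.2621 × 5.50
ŷ = 39.8270

Step 2: Calculate residual
Residual = 48.41 - 39.8270
Residual = 8.5830

Sign check: y > ŷ, so the point is above the line and the fit underestimates here.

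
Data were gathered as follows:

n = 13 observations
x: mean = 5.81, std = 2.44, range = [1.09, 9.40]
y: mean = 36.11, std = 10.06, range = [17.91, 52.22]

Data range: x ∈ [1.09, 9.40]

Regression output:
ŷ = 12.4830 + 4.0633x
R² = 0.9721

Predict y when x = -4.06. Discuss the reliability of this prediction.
ŷ = -4.0140 (extrapolation — x = -4.06 lies outside [1.09, 9.40], so reliability is low).

Prediction calculation:
ŷ = 12.4830 + 4.0633 × (-4.06)
ŷ = -4.0140

Reliability:
- Data range: x ∈ [1.09, 9.40]
- Prediction point: x = -4.06 is 5.15 units below the observed range → this is EXTRAPOLATION, not interpolation

Why that matters here:
- The standard error of prediction grows with (x − x̄)², and x = -4.06 is far from x̄ = 5.81
- Real relationships often flatten, saturate, or turn nonlinear at extremes

Report the number if required, but flag clearly that it is an extrapolation.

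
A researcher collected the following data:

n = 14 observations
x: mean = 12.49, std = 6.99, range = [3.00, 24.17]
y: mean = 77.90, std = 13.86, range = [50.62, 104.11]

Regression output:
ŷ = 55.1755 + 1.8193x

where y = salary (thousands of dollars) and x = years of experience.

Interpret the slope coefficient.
On average, salary is about 1.8193 thousand dollars higher for every extra year of experience.

The slope coefficient β₁ = 1.8193 represents the marginal effect of experience on salary.

Interpretation:
- Experience up by 1 year → predicted salary increases by 1.8193 thousand dollars
- This is a linear approximation: the same per-unit change is assumed across the whole observed x range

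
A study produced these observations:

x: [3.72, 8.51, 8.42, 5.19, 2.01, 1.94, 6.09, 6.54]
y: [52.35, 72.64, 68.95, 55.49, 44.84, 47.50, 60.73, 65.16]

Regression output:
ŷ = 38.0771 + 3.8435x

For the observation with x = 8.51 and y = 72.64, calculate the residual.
Residual = 1.8547

The residual is the difference between the actual value and the predicted value:

Residual = y - ŷ

Step 1: Calculate predicted value
ŷ = 38.0771 + 3.8435 × 8.51
ŷ = 70.7853

Step 2: Calculate residual
Residual = 72.64 - 70.7853
Residual = 1.8547

Sign check: y > ŷ, so the point is above the line and the fit underestimates here.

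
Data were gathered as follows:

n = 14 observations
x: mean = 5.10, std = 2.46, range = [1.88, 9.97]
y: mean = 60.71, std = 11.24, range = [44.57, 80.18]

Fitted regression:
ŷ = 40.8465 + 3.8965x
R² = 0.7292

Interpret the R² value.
About 72.92% of the variability in y is accounted for by the regression on x (R² = 0.7292) — a strong linear fit.

The coefficient of determination R² is the fraction of the total variation in y that the fitted line accounts for.

Here R² = 0.7292:
- Explained: 72.92% of the variation in y
- Unexplained (residual): 100% − 72.92% = 27.08%
- Rule of thumb (below 0.3 weak; 0.3 to below 0.7 moderate; 0.7 and above strong) → strong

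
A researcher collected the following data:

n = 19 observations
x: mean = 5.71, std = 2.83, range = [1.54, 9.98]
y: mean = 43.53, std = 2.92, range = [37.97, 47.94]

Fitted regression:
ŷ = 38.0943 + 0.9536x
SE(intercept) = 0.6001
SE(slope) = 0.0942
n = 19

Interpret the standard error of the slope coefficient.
SE(slope) = 0.0942 measures the uncertainty in the estimated slope. The coefficient is estimated precisely (SE/|β̂₁| = 9.9%).

What SE measures:
- The standard error quantifies the sampling variability of the coefficient estimate
- It is the estimated standard deviation of β̂₁ across hypothetical repeated samples of the same size
- Smaller SE → more precise estimate

Relative precision:
- SE / |β̂₁| = 0.0942 / 0.9536 = 9.9%
- Rule of thumb (under 20%: precise; 20% to under 50%: moderately precise; 50% or more: imprecise) → precise

Rough 95% range (±2 SE): 0.9536 ± 0.1884 → (0.7652, 1.1420).

What drives SE(β̂₁): larger n (here n = 19) → smaller SE; wider spread of x values → smaller SE.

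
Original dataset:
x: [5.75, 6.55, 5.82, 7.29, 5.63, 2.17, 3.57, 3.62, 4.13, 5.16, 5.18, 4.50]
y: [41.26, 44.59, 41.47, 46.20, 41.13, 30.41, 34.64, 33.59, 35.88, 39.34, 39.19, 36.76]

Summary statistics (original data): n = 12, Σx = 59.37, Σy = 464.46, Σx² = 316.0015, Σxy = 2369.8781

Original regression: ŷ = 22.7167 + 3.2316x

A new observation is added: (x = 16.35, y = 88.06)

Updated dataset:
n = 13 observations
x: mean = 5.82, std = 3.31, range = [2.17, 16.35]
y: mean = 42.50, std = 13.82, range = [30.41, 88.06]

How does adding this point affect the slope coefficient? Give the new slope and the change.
Adding the point moves β₁ from 3.2316 to 4.1568, i.e. it increases by 0.9252 (+28.6%).

x = 16.35 lies well outside the original x-range [2.17, 7.29] (x̄ ≈ 4.95), so this observation has high leverage and can move the slope substantially.

Step 1: Update the sums with the new point (n goes from 12 to 13)
Σx  = 59.37 + 16.35 = 75.72
Σy  = 464.46 + 88.06 = 552.52
Σx² = 316.0015 + 16.35² = 316.0015 + 267.3225 = 583.3240
Σxy = 2369.8781 + 16.35×88.06 = 2369.8781 + 1439.7810 = 3809.6591

Step 2: Recompute the slope with b₁ = (nΣxy − ΣxΣy) / (nΣx² − (Σx)²)
Numerator   = 13×3809.6591 − 75.72×552.52 = 49525.5683 − 41836.8144 = 7688.7539
Denominator = 13×583.3240 − 75.72² = 7583.2120 − 5733.5184 = 1849.6936
b₁(new) = 7688.7539 / 1849.6936 = 4.1568

(Same formula on the original sums: (12×2369.8781 − 59.37×464.46) / (12×316.0015 − 59.37²) = 863.5470 / 267.2211 = 3.2316, matching the given fit.)

Step 3: Change in slope
Δβ₁ = 4.1568 − 3.2316 = +0.9252
Relative change = +0.9252 / 3.2316 × 100% = +28.6%
→ the slope increases when the point is added.

A high-leverage point only changes the slope if it is off the original line; here y = 88.06 is above the original trend, so the slope increases.
In practice: check such a point for data-entry or measurement error.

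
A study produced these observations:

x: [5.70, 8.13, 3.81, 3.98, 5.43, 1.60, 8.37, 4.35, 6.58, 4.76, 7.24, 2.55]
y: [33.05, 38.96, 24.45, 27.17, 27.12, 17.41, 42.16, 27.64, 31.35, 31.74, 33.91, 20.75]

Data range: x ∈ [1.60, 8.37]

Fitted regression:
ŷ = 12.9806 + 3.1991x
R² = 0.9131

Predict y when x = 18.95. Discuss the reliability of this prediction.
ŷ = 73.6035 (extrapolation — x = 18.95 lies outside [1.60, 8.37], so reliability is low).

Prediction calculation:
ŷ = 12.9806 + 3.1991 × 18.95
ŷ = 73.6035

Reliability:
- Data range: x ∈ [1.60, 8.37]
- Prediction point: x = 18.95 is 10.58 units above the observed range → this is EXTRAPOLATION, not interpolation

Why that matters here:
- R² describes fit only over the sampled x values; it says nothing about behaviour beyond them
- There are no observations near this x to validate the fitted line there
- The linear relationship may not hold outside the observed range

A defensible statement: 'if the linear trend continued to x = 18.95, y would be about 73.6035' — the premise is untested.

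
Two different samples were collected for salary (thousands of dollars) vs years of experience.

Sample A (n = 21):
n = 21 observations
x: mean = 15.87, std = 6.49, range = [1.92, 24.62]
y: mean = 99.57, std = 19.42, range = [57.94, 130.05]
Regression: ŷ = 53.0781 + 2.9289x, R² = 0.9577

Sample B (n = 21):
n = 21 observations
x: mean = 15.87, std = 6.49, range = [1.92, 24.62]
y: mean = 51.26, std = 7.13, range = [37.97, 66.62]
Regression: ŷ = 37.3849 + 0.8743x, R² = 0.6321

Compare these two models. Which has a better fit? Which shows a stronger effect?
Model A has the better fit (R² = 0.9577 vs 0.6321). Model A shows the stronger effect (|β₁| = 2.9289 vs 0.8743).

Model Comparison:

Which explains more variance? (R²)
- Model A: R² = 0.9577 → 95.77% of variance in salary explained
- Model B: R² = 0.6321 → 63.21% of variance in salary explained
- 0.9577 > 0.6321 → Model A has the better fit

Strength of effect — compare |β₁|:
- Model A: β₁ = 2.9289 → predicted salary rises 2.9289 thousand dollars per additional year of experience
- Model B: β₁ = 0.8743 → predicted salary rises 0.8743 thousand dollars per additional year of experience
- |2.9289| > |0.8743| → Model A shows the stronger marginal effect

Note: A better fit (higher R²) doesn't necessarily mean a more important relationship.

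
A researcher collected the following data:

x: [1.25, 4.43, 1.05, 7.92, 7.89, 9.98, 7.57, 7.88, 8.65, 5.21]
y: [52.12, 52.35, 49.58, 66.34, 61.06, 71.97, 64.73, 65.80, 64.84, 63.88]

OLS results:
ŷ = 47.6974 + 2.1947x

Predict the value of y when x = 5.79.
ŷ = 60.4047

x = 5.79 lies inside the observed range [1.05, 9.98], so the fitted equation applies directly:

ŷ = 47.6974 + 2.1947 × 5.79
ŷ = 47.6974 + 12.7073
ŷ = 60.4047

This is the fitted mean response at that x — an individual observation would come with a wider prediction interval.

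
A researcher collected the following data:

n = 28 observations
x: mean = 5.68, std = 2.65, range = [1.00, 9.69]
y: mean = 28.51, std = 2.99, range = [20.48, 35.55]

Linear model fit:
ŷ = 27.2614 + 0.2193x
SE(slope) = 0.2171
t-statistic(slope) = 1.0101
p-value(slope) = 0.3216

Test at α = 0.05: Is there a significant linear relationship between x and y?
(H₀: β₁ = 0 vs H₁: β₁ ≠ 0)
p-value = 0.3216 ≥ α = 0.05, so we fail to reject H₀. The relationship is not significant.

Hypothesis test for the slope coefficient:

H₀: β₁ = 0 (no linear relationship)
H₁: β₁ ≠ 0 (linear relationship exists)

Test statistic: t = β̂₁ / SE(β̂₁) = 0.2193 / 0.2171 = 1.0101

With df = 26, the two-sided p-value for |t| = 1.0101 is 0.3216.

Decision rule: reject H₀ if p-value < α.
p-value = 0.3216 ≥ α = 0.05 → fail to reject H₀.

There is not sufficient evidence at the 5% significance level to conclude that a linear relationship exists between x and y.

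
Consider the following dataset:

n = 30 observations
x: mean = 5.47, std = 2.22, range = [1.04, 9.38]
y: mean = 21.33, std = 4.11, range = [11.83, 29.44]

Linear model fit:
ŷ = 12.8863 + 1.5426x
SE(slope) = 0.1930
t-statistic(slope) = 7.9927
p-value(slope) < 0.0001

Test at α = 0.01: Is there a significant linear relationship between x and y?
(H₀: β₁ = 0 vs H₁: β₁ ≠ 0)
Since p-value < 0.0001 < α = 0.01, reject H₀ — the slope is significantly different from 0.

Hypothesis test for the slope coefficient:

H₀: β₁ = 0 (no linear relationship)
H₁: β₁ ≠ 0 (linear relationship exists)

Test statistic: t = β̂₁ / SE(β̂₁) = 1.5426 / 0.1930 = 7.9927

The p-value (<0.0001) is the probability, under H₀, of a t-statistic at least as extreme as |t| = 7.9927 (two-sided, df = n − 2 = 28).

Decision rule: reject H₀ if p-value < α.
p-value < 0.0001 < α = 0.01 → reject H₀.

There is sufficient evidence at the 1% significance level to conclude that a linear relationship exists between x and y.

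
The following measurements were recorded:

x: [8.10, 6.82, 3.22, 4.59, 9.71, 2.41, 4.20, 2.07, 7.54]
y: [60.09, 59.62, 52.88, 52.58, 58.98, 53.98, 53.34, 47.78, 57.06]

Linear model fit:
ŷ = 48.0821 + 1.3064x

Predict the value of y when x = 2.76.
ŷ = 51.6878

Plug x = 2.76 into the fitted line:

ŷ = 48.0821 + 1.3064 × 2.76
ŷ = 48.0821 + 3.6057
ŷ = 51.6878

This is the fitted mean response at that x — an individual observation would come with a wider prediction interval.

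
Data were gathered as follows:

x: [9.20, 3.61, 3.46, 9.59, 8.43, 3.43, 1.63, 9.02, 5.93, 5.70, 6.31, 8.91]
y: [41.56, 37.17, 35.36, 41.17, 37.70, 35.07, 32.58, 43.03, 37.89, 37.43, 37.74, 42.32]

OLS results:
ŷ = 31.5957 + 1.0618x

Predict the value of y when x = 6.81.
ŷ = 38.8266

To predict y for x = 6.81, substitute into the regression equation:

ŷ = 31.5957 + 1.0618 × 6.81
ŷ = 31.5957 + 7.2309
ŷ = 38.8266

This is the fitted mean response at that x — an individual observation would come with a wider prediction interval.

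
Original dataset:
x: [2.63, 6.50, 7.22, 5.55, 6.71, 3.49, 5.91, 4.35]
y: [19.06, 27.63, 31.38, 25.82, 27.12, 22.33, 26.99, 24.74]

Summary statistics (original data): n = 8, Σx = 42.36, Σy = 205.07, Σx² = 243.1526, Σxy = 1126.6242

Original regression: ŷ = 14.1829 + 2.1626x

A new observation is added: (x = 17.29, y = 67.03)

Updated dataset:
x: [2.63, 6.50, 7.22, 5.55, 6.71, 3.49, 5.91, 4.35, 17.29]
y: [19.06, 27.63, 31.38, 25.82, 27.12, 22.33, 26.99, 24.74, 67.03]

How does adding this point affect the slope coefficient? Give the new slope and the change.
Adding the point moves β₁ from 2.1626 to 3.2856, i.e. it increases by 1.1230 (+51.9%).

x = 17.29 lies well outside the original x-range [2.63, 7.22] (x̄ ≈ 5.30), so this observation has high leverage and can move the slope substantially.

Step 1: Update the sums with the new point (n goes from 8 to 9)
Σx  = 42.36 + 17.29 = 59.65
Σy  = 205.07 + 67.03 = 272.10
Σx² = 243.1526 + 17.29² = 243.1526 + 298.9441 = 542.0967
Σxy = 1126.6242 + 17.29×67.03 = 1126.6242 + 1158.9487 = 2285.5729

Step 2: Recompute the slope with b₁ = (nΣxy − ΣxΣy) / (nΣx² − (Σx)²)
Numerator   = 9×2285.5729 − 59.65×272.10 = 20570.1561 − 16230.7650 = 4339.3911
Denominator = 9×542.0967 − 59.65² = 4878.8703 − 3558.1225 = 1320.7478
b₁(new) = 4339.3911 / 1320.7478 = 3.2856

(Same formula on the original sums: (8×1126.6242 − 42.36×205.07) / (8×243.1526 − 42.36²) = 326.2284 / 150.8512 = 2.1626, matching the given fit.)

Step 3: Change in slope
Δβ₁ = 3.2856 − 2.1626 = +1.1230
Relative change = +1.1230 / 2.1626 × 100% = +51.9%
→ the slope increases when the point is added.

A high-leverage point only changes the slope if it is off the original line; here y = 67.03 is above the original trend, so the slope increases.
In practice: examine leverage (hᵢ) and Cook's distance rather than deleting it automatically; investigate whether it comes from the same population as the rest of the sample.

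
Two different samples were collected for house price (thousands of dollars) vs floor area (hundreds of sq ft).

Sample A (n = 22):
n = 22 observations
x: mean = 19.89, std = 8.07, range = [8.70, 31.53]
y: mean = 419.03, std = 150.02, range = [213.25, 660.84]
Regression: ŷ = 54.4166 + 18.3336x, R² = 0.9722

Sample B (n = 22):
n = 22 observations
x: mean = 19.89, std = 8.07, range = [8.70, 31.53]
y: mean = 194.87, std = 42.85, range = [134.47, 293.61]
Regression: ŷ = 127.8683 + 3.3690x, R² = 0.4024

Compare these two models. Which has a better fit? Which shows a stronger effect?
Model A has the better fit (R² = 0.9722 vs 0.4024). Model A shows the stronger effect (|β₁| = 18.3336 vs 3.3690).

Model Comparison:

Fit — compare R²:
- Model A: R² = 0.9722 → 97.22% of variance in house price explained
- Model B: R² = 0.4024 → 40.24% of variance in house price explained
- 0.9722 > 0.4024 → Model A has the better fit

Effect size (slope magnitude):
- Model A: β₁ = 18.3336 → predicted house price rises 18.3336 thousand dollars per additional hundred sq ft of floor area
- Model B: β₁ = 3.3690 → predicted house price rises 3.3690 thousand dollars per additional hundred sq ft of floor area
- |18.3336| > |3.3690| → Model A shows the stronger marginal effect

Notes:
- The two samples could reflect different populations, time periods, or measurement quality.
- A better fit (higher R²) doesn't necessarily mean a more important relationship.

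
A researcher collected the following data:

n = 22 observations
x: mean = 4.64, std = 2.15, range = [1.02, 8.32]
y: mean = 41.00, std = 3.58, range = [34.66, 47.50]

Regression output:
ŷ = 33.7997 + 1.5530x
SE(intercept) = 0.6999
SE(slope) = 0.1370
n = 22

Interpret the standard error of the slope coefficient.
The slope 1.5530 is pinned down to within about ±0.1370 (one SE) by these data — relative uncertainty 8.8%, i.e. precise.

SE(β̂₁) = s / √Sxx, where s is the residual standard deviation and Sxx = Σ(x − x̄)². It is the yardstick for how far β̂₁ = 1.5530 could plausibly be from the true slope.

Relative precision:
- SE / |β̂₁| = 0.1370 / 1.5530 = 8.8%
- Rule of thumb (under 20%: precise; 20% to under 50%: moderately precise; 50% or more: imprecise) → precise

Link to interval estimation: a confidence interval for β₁ is β̂₁ ± t* × 0.1370, so SE sets the half-width per unit of t*.

What drives SE(β̂₁): wider spread of x values → smaller SE.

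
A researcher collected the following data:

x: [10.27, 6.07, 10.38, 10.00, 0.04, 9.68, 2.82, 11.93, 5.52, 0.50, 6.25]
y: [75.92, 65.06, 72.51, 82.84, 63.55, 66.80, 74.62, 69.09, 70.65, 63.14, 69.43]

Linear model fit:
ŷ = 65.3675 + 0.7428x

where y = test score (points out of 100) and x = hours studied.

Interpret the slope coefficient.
On average, test score is about 0.7428 points higher for every extra hour of study time.

The slope β₁ = 0.7428 gives the rate at which the fitted test score changes with study time.

Interpretation:
- Study time up by 1 hour → predicted test score increases by 0.7428 points
- The effect is assumed constant over the observed range of x (linearity)

(β₀ = 65.3675 is the fitted value at x = 0 and is not part of the slope interpretation.)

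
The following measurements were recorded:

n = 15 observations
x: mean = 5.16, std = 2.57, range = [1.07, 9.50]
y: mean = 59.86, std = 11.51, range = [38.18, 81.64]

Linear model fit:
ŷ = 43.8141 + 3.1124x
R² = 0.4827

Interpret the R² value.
The model explains 48.27% of the variance in y (R² = 0.4827), leaving 51.73% unexplained; the fit is moderate.

The coefficient of determination R² is the fraction of the total variation in y that the fitted line accounts for.

Here R² = 0.4827:
- Explained: 48.27% of the variation in y
- Unexplained (residual): 100% − 48.27% = 51.73%
- Rule of thumb (below 0.3 weak; 0.3 to below 0.7 moderate; 0.7 and above strong) → moderate

Calculation: R² = 1 − (SS_res / SS_tot), where SS_res is the sum of squared residuals and SS_tot the total sum of squares.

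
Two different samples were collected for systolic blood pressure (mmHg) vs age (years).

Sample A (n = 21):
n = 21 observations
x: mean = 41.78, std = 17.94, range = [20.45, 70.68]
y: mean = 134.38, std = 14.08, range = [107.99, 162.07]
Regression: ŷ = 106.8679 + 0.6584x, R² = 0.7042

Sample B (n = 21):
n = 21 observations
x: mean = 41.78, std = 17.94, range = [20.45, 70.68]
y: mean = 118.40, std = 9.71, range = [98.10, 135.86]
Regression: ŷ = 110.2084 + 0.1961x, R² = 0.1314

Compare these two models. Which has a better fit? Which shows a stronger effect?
Model A has the better fit (R² = 0.7042 vs 0.1314). Model A shows the stronger effect (|β₁| = 0.6584 vs 0.1961).

Model Comparison:

Which explains more variance? (R²)
- Model A: R² = 0.7042 → 70.42% of variance in blood pressure explained
- Model B: R² = 0.1314 → 13.14% of variance in blood pressure explained
- 0.7042 > 0.1314 → Model A has the better fit

Which has the larger per-year effect? (|β₁|)
- Model A: β₁ = 0.6584 → predicted blood pressure rises 0.6584 mmHg per additional year of age
- Model B: β₁ = 0.1961 → predicted blood pressure rises 0.1961 mmHg per additional year of age
- |0.6584| > |0.1961| → Model A shows the stronger marginal effect

Note: A steeper slope doesn't make a better model if the scatter around the line is large.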